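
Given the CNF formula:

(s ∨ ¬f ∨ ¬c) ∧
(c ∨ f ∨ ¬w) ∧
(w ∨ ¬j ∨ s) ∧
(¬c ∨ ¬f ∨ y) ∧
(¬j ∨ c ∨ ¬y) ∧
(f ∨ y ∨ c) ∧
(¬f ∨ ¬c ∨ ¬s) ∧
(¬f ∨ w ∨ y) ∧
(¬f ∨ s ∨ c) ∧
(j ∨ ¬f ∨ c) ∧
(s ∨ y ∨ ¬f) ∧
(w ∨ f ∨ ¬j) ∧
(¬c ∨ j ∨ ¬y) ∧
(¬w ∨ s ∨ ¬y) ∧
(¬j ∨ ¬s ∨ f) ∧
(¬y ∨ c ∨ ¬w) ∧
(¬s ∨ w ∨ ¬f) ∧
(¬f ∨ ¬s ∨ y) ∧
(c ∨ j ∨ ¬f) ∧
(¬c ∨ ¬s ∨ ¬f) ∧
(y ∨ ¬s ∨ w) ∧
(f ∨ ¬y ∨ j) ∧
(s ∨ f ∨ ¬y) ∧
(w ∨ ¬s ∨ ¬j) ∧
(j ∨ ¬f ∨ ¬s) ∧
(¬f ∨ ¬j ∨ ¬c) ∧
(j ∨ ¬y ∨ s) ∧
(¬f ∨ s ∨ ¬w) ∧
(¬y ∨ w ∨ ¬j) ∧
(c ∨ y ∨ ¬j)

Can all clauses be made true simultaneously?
Yes

Yes, the formula is satisfiable.

One satisfying assignment is: j=False, f=False, y=False, c=True, w=False, s=False

Verification: With this assignment, all 30 clauses evaluate to true.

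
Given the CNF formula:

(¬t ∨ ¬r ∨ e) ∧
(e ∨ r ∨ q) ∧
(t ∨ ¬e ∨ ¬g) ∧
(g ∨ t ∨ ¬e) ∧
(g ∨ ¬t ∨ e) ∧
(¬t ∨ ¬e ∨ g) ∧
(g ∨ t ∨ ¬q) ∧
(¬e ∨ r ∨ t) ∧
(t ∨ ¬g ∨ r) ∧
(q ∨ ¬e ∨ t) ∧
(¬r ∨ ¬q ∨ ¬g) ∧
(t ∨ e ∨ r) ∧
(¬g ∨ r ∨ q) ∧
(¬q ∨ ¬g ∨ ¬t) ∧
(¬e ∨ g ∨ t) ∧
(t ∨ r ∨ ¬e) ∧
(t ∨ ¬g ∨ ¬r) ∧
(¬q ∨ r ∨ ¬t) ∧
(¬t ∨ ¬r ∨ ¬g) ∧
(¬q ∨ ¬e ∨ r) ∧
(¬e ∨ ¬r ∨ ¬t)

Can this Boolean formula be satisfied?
Yes

Yes, the formula is satisfiable.

One satisfying assignment is: g=False, e=False, q=False, t=False, r=True

Verification: With this assignment, all 21 clauses evaluate to true.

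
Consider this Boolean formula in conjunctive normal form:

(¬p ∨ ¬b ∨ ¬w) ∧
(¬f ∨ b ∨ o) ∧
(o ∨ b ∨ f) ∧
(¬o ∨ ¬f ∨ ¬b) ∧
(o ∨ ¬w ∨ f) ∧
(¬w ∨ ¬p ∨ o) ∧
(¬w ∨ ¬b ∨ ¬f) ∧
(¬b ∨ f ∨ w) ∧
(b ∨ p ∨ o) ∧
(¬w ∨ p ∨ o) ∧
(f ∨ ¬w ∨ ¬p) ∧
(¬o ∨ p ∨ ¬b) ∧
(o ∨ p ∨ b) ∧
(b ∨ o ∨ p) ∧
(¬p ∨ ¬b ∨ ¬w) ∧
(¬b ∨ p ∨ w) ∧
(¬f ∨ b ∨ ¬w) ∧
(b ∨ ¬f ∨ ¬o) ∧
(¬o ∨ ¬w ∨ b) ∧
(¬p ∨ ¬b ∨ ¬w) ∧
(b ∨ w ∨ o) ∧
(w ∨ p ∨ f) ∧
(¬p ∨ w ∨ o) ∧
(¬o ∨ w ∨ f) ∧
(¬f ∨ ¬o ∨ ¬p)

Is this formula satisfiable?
No

No, the formula is not satisfiable.

No assignment of truth values to the variables can make all 25 clauses true simultaneously.

The formula is UNSAT (unsatisfiable).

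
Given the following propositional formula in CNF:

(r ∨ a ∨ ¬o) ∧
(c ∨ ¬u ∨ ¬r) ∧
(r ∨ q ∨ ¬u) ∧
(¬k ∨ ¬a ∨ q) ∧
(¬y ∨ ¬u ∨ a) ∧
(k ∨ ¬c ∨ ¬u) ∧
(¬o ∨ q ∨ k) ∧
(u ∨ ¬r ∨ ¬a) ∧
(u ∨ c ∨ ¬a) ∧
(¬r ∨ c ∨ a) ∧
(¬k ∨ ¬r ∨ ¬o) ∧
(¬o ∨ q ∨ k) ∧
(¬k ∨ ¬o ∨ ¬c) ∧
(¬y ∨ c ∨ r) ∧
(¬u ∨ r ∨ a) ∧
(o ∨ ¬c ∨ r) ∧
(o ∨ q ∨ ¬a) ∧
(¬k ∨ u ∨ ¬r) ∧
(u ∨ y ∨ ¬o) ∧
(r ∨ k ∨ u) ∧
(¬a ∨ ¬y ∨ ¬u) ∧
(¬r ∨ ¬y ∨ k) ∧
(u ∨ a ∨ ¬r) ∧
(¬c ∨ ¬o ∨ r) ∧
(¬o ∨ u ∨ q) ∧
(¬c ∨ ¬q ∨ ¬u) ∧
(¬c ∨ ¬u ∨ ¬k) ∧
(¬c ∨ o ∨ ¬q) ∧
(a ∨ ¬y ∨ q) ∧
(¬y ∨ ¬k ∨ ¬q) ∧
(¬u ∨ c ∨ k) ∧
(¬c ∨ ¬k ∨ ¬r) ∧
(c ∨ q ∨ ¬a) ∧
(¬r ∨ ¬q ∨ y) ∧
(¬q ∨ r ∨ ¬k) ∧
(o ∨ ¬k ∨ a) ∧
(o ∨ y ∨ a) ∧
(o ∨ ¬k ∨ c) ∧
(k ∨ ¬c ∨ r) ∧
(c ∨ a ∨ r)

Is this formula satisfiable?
No

No, the formula is not satisfiable.

No assignment of truth values to the variables can make all 40 clauses true simultaneously.

The formula is UNSAT (unsatisfiable).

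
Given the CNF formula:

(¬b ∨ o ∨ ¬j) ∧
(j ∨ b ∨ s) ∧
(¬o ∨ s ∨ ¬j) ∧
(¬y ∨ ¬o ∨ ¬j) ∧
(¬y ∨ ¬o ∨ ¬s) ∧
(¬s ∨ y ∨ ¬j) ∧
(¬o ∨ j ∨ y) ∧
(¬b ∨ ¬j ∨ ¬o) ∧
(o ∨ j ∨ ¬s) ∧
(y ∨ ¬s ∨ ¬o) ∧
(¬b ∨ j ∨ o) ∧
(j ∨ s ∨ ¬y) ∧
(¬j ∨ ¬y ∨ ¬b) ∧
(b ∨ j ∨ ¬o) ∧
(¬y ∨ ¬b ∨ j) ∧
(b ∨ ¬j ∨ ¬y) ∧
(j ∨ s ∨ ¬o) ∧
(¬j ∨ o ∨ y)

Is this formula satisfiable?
No

No, the formula is not satisfiable.

No assignment of truth values to the variables can make all 18 clauses true simultaneously.

The formula is UNSAT (unsatisfiable).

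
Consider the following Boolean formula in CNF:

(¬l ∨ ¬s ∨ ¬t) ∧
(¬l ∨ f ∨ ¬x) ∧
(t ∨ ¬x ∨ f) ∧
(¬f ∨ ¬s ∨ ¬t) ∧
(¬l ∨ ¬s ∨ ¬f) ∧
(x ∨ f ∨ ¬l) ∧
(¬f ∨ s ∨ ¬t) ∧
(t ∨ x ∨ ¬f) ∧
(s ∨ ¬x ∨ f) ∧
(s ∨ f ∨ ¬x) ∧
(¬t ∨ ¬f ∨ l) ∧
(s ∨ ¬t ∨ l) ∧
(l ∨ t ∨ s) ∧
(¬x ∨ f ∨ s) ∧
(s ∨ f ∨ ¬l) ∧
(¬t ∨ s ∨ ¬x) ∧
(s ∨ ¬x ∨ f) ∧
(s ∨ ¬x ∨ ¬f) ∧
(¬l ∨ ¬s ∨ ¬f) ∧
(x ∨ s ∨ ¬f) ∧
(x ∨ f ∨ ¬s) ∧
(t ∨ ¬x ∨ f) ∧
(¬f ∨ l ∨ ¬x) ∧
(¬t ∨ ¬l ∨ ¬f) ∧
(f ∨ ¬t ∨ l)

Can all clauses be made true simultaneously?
No

No, the formula is not satisfiable.

No assignment of truth values to the variables can make all 25 clauses true simultaneously.

The formula is UNSAT (unsatisfiable).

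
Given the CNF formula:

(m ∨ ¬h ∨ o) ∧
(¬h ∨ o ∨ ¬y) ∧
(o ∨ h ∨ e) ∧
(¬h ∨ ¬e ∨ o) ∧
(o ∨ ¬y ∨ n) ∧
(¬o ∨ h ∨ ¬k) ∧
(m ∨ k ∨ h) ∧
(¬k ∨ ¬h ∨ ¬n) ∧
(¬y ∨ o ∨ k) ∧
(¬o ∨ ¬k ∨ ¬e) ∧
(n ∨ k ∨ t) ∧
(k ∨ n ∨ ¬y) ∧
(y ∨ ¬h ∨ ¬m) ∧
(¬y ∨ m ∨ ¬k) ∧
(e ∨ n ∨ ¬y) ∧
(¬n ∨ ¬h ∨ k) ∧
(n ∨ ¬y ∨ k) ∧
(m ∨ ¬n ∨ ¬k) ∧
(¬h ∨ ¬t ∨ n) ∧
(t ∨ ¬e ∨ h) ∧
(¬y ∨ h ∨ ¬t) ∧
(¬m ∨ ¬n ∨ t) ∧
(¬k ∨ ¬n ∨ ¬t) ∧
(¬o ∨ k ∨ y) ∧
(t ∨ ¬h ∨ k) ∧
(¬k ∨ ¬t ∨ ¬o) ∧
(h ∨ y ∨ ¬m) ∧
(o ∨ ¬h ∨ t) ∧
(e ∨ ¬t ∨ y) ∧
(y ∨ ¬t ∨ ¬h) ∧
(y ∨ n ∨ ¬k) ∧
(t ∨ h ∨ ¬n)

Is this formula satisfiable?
No

No, the formula is not satisfiable.

No assignment of truth values to the variables can make all 32 clauses true simultaneously.

The formula is UNSAT (unsatisfiable).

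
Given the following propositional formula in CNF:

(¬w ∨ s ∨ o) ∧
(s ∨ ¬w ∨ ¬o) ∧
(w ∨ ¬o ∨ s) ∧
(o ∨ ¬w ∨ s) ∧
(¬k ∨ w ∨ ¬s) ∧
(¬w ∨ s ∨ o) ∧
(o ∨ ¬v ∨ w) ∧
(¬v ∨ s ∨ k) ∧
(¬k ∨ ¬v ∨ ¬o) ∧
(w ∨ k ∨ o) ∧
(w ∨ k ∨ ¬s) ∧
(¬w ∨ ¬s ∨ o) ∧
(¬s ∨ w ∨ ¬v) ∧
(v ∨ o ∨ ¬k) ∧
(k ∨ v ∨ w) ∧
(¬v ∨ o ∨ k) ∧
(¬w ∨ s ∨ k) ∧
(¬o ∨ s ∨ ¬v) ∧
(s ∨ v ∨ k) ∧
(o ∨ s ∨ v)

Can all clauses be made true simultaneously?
Yes

Yes, the formula is satisfiable.

One satisfying assignment is: s=True, k=False, v=True, o=True, w=True

Verification: With this assignment, all 20 clauses evaluate to true.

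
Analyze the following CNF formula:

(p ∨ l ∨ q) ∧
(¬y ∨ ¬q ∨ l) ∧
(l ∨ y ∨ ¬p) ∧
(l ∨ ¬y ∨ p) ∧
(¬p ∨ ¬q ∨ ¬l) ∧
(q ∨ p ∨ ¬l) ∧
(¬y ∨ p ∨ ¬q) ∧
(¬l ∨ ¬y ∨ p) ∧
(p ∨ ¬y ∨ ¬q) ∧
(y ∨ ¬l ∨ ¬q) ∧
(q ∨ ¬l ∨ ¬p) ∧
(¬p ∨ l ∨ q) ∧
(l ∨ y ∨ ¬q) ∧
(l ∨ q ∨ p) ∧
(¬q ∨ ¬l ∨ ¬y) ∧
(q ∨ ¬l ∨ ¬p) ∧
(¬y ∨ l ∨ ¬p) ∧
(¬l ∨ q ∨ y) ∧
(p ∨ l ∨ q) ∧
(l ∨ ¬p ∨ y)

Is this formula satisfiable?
No

No, the formula is not satisfiable.

No assignment of truth values to the variables can make all 20 clauses true simultaneously.

The formula is UNSAT (unsatisfiable).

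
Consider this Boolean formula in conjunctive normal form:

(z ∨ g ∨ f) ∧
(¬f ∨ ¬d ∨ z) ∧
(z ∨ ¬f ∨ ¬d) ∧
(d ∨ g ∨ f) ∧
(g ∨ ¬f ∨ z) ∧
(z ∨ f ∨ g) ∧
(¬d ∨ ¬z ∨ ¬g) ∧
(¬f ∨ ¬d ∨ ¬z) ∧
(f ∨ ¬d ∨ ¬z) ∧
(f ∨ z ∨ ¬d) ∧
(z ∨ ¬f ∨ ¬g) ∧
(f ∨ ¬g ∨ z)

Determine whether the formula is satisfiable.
Yes

Yes, the formula is satisfiable.

One satisfying assignment is: z=True, f=False, d=False, g=True

Verification: With this assignment, all 12 clauses evaluate to true.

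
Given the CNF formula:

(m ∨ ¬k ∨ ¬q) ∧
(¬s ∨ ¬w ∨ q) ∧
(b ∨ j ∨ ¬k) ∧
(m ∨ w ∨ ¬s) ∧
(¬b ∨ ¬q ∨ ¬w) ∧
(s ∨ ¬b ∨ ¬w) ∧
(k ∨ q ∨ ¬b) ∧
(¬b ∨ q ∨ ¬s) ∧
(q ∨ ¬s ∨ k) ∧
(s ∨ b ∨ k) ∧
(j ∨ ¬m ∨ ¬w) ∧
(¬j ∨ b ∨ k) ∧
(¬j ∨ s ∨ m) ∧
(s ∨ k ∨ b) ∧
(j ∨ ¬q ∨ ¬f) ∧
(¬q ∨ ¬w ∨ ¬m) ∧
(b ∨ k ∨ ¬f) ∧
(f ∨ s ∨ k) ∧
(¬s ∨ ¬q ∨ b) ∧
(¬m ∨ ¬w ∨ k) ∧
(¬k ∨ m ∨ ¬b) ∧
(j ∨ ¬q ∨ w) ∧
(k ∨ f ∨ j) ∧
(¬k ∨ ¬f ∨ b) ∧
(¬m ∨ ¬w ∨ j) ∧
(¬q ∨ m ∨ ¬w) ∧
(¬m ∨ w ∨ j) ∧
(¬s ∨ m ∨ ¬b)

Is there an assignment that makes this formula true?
Yes

Yes, the formula is satisfiable.

One satisfying assignment is: b=False, w=False, m=True, s=False, f=False, q=False, k=True, j=True

Verification: With this assignment, all 28 clauses evaluate to true.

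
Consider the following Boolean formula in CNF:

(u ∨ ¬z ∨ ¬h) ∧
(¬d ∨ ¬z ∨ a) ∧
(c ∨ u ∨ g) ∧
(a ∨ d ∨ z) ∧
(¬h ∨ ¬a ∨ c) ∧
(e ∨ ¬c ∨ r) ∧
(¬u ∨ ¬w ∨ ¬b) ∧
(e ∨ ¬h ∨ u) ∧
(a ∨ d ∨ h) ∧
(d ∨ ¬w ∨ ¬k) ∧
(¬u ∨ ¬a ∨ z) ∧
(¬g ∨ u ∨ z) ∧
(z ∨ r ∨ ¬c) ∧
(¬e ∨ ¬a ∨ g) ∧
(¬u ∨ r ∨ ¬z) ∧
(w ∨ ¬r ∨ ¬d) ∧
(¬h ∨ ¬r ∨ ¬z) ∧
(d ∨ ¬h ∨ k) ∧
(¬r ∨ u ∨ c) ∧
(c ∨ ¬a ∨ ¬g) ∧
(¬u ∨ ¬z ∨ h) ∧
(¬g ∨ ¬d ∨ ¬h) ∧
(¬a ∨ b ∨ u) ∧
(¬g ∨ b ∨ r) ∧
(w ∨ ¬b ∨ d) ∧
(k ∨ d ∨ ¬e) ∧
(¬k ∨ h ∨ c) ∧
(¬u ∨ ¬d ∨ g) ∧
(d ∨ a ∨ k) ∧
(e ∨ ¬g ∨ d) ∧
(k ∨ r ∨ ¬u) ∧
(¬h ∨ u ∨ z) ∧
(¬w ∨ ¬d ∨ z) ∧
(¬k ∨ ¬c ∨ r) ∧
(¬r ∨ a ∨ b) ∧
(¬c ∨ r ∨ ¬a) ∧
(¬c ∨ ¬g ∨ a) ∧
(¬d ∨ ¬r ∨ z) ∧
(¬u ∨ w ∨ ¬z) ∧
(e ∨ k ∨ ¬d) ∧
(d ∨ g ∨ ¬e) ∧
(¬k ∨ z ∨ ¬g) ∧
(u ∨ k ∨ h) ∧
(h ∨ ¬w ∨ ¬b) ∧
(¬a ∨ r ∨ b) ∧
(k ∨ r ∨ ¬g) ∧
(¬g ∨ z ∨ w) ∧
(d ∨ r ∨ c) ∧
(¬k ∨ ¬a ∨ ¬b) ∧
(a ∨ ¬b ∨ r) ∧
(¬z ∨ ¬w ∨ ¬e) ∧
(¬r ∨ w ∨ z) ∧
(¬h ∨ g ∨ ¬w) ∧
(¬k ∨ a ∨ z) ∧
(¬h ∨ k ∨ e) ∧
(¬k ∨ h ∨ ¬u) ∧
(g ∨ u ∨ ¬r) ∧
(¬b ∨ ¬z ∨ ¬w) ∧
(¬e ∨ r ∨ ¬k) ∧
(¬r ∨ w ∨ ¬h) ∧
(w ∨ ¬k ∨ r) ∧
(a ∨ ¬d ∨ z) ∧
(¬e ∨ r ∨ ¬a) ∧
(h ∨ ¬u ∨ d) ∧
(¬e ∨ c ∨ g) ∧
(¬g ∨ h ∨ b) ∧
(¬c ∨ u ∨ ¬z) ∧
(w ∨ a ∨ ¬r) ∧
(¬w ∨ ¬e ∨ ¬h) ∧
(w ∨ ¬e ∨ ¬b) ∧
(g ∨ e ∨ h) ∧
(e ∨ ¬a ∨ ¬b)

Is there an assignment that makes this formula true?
No

No, the formula is not satisfiable.

No assignment of truth values to the variables can make all 72 clauses true simultaneously.

The formula is UNSAT (unsatisfiable).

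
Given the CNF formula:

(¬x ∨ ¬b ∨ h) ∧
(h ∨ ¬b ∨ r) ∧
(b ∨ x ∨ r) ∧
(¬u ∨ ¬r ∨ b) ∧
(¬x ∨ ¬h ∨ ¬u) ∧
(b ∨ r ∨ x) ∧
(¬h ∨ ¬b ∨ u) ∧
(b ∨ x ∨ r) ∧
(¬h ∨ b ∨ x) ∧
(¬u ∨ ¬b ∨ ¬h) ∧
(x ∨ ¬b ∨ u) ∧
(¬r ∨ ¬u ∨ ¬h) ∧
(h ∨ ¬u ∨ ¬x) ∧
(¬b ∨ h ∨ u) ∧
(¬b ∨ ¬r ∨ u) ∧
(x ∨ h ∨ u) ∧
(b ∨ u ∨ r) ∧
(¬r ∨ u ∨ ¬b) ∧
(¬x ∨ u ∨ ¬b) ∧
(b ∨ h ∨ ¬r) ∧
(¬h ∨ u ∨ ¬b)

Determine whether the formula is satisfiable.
Yes

Yes, the formula is satisfiable.

One satisfying assignment is: h=False, u=True, r=True, b=True, x=False

Verification: With this assignment, all 21 clauses evaluate to true.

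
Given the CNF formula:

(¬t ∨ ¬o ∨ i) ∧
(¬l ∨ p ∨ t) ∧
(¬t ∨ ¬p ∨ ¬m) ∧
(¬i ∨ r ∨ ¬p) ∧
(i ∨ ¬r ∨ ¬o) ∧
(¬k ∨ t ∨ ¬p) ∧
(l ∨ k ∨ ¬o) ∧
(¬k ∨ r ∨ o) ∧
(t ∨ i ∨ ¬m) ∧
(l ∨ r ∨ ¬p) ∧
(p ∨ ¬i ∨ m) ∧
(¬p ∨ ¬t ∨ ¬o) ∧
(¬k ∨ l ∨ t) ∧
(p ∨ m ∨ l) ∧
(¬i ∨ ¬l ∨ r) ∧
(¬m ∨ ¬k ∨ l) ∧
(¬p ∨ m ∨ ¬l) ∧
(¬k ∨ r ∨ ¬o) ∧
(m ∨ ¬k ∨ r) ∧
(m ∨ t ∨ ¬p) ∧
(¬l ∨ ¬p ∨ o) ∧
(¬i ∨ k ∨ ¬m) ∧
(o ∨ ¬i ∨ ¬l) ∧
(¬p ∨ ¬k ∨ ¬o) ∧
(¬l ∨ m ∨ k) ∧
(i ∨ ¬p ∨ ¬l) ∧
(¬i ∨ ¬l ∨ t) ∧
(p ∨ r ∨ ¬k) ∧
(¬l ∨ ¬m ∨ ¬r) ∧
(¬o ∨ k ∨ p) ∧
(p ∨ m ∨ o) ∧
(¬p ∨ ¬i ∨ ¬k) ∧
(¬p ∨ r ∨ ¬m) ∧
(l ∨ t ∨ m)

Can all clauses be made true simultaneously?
Yes

Yes, the formula is satisfiable.

One satisfying assignment is: m=False, k=False, t=True, r=True, i=False, o=False, l=False, p=True

Verification: With this assignment, all 34 clauses evaluate to true.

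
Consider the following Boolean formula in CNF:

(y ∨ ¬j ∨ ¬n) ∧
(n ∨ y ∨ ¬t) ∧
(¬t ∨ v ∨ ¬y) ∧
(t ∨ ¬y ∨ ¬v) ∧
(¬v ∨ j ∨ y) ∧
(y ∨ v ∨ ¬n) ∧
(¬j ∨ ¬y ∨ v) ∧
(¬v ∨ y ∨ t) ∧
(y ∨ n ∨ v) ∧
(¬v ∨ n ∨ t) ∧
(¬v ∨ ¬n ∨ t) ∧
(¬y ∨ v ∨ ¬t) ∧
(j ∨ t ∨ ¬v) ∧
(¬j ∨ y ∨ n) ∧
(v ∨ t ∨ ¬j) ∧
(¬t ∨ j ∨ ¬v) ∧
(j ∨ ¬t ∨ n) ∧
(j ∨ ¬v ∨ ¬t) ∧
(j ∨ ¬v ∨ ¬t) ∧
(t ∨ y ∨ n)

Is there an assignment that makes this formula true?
Yes

Yes, the formula is satisfiable.

One satisfying assignment is: j=False, y=True, t=False, v=False, n=False

Verification: With this assignment, all 20 clauses evaluate to true.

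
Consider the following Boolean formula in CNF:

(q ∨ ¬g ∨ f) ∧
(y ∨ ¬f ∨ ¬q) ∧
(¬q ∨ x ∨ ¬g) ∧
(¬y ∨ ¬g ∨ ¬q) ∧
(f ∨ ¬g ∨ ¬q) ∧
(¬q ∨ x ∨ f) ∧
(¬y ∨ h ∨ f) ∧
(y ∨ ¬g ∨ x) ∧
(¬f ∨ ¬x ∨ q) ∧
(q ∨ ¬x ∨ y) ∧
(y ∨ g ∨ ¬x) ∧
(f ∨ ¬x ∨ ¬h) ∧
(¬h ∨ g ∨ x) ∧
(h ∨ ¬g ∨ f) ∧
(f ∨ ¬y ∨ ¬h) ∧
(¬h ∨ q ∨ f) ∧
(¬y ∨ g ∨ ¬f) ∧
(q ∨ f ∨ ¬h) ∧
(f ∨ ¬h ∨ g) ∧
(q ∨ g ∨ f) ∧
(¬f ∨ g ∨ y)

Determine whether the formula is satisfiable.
Yes

Yes, the formula is satisfiable.

One satisfying assignment is: g=True, y=True, f=True, x=False, q=False, h=False

Verification: With this assignment, all 21 clauses evaluate to true.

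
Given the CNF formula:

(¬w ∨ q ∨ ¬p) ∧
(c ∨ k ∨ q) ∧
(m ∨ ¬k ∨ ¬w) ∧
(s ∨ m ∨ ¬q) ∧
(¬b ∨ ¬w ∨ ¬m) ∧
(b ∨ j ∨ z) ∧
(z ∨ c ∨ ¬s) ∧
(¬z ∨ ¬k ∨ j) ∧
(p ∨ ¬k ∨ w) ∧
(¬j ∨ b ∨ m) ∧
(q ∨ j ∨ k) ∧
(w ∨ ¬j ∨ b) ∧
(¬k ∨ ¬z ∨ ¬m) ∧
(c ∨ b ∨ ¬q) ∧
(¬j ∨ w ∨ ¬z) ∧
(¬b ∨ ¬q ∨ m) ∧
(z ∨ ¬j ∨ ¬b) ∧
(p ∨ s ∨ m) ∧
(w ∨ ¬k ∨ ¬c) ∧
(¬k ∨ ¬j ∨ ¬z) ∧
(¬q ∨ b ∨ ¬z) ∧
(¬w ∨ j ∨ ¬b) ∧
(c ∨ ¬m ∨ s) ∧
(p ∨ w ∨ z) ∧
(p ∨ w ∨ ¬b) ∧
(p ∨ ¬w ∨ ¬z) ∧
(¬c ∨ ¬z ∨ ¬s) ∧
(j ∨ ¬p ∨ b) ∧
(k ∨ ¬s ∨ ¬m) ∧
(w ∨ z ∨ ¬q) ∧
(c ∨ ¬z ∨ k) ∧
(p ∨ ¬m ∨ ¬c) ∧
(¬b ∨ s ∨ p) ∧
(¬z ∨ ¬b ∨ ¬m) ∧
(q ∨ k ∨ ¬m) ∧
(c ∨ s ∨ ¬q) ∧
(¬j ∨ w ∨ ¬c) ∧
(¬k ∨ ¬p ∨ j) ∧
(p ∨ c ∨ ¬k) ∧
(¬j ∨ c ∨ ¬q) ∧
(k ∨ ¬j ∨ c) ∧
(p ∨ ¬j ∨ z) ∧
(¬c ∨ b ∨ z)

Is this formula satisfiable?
No

No, the formula is not satisfiable.

No assignment of truth values to the variables can make all 43 clauses true simultaneously.

The formula is UNSAT (unsatisfiable).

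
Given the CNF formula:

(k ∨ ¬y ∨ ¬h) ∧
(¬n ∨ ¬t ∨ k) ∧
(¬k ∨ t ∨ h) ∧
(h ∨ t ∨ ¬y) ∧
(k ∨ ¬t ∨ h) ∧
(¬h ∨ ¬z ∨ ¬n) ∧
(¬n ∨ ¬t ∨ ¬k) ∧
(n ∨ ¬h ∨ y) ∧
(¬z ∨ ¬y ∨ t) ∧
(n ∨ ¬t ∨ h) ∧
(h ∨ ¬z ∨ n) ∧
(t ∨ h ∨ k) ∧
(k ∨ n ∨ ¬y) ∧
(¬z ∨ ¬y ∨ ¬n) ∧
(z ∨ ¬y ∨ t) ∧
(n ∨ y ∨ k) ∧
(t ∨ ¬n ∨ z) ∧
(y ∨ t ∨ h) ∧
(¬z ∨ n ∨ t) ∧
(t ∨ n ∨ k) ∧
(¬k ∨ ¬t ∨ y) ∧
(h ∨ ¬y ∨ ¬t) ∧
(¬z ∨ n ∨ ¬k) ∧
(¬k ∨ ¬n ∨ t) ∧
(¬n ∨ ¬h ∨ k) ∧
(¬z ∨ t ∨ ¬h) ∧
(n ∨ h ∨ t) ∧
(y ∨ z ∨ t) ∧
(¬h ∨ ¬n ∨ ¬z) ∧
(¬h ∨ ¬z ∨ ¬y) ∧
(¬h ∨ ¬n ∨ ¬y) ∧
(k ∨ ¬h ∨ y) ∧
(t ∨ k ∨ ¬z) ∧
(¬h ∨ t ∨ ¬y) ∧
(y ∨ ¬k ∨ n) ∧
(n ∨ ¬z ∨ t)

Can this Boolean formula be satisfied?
Yes

Yes, the formula is satisfiable.

One satisfying assignment is: y=True, t=True, z=False, h=True, n=False, k=True

Verification: With this assignment, all 36 clauses evaluate to true.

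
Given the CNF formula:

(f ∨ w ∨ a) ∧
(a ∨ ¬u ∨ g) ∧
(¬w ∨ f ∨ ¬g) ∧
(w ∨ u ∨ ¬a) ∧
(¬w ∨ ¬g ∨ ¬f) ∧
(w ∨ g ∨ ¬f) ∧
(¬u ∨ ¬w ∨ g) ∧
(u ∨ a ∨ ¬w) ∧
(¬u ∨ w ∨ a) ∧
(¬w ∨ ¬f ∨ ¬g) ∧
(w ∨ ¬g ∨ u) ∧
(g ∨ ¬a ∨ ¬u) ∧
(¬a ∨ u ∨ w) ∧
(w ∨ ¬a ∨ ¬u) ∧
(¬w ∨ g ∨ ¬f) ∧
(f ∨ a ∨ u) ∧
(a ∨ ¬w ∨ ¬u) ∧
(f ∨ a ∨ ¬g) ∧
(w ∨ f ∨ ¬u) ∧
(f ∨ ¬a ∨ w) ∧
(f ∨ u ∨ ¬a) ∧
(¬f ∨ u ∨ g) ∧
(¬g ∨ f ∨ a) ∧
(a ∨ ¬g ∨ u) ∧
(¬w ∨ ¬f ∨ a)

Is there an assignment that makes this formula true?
No

No, the formula is not satisfiable.

No assignment of truth values to the variables can make all 25 clauses true simultaneously.

The formula is UNSAT (unsatisfiable).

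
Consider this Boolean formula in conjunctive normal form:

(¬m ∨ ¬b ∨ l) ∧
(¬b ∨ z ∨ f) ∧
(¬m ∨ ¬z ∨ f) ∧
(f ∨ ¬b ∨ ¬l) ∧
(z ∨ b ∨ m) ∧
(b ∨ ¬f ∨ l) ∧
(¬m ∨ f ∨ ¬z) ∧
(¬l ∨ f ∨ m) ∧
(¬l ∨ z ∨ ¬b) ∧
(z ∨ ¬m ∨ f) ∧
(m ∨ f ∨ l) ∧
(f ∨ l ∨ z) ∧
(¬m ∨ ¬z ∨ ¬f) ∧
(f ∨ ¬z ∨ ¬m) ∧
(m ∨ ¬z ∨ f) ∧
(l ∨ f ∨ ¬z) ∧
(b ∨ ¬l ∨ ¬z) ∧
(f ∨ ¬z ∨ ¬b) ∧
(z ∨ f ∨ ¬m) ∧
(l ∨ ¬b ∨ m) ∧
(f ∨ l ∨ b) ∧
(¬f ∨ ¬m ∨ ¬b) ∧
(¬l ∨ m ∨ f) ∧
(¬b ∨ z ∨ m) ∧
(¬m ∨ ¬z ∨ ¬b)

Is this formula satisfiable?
Yes

Yes, the formula is satisfiable.

One satisfying assignment is: m=False, l=True, b=True, f=True, z=True

Verification: With this assignment, all 25 clauses evaluate to true.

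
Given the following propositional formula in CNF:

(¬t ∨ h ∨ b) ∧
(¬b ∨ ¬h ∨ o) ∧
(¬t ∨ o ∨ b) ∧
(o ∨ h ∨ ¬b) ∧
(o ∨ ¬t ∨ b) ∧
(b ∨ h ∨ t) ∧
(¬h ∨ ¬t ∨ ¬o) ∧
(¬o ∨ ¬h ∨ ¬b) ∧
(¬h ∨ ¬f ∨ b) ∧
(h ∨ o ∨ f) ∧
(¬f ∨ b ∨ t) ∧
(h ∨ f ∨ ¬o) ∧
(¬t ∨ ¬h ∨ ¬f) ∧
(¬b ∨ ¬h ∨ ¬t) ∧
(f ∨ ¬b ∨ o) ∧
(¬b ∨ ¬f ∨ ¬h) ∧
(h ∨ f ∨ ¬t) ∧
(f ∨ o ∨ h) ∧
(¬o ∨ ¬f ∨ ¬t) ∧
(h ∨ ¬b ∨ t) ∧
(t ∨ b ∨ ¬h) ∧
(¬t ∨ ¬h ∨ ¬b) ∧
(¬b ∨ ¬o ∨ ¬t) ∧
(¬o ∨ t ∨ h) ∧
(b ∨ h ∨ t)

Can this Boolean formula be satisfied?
No

No, the formula is not satisfiable.

No assignment of truth values to the variables can make all 25 clauses true simultaneously.

The formula is UNSAT (unsatisfiable).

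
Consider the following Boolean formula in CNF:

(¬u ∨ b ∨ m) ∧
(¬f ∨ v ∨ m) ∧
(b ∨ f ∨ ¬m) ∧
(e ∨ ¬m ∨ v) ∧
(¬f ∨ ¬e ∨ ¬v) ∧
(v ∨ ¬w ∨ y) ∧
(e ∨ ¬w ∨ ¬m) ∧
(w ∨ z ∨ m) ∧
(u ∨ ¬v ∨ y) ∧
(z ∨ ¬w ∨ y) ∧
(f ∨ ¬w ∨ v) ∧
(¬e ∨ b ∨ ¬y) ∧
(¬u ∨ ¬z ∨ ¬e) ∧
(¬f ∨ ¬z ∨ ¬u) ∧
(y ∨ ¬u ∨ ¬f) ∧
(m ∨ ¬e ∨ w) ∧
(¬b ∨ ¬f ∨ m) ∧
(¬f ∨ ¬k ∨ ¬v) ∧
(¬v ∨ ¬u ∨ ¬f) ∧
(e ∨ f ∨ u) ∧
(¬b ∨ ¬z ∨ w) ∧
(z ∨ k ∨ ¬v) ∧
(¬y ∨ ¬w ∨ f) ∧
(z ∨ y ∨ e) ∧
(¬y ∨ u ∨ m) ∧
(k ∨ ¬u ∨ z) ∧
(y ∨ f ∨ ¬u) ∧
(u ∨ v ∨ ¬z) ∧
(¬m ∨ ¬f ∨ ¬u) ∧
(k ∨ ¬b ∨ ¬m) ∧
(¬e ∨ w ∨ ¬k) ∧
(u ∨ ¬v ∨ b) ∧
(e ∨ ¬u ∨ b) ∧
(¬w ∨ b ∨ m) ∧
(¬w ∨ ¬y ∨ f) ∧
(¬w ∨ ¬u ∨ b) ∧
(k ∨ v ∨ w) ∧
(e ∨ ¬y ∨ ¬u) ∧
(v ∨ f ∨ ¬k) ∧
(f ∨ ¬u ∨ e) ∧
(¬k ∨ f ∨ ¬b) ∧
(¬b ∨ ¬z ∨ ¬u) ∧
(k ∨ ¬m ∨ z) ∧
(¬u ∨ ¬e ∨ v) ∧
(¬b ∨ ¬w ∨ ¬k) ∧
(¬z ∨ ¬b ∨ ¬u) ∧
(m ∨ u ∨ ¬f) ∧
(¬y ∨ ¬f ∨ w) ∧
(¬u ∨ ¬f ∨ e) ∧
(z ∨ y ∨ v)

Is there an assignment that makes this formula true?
No

No, the formula is not satisfiable.

No assignment of truth values to the variables can make all 50 clauses true simultaneously.

The formula is UNSAT (unsatisfiable).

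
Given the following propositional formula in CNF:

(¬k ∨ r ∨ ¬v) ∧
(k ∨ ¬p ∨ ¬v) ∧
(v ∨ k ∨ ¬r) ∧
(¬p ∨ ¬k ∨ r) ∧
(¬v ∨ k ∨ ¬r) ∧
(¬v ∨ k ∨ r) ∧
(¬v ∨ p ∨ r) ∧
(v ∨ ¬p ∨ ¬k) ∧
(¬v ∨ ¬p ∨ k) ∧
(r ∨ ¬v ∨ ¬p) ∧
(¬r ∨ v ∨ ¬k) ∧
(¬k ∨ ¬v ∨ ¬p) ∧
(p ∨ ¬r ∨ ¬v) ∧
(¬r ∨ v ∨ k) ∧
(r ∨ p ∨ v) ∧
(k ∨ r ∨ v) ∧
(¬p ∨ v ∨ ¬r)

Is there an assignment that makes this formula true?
No

No, the formula is not satisfiable.

No assignment of truth values to the variables can make all 17 clauses true simultaneously.

The formula is UNSAT (unsatisfiable).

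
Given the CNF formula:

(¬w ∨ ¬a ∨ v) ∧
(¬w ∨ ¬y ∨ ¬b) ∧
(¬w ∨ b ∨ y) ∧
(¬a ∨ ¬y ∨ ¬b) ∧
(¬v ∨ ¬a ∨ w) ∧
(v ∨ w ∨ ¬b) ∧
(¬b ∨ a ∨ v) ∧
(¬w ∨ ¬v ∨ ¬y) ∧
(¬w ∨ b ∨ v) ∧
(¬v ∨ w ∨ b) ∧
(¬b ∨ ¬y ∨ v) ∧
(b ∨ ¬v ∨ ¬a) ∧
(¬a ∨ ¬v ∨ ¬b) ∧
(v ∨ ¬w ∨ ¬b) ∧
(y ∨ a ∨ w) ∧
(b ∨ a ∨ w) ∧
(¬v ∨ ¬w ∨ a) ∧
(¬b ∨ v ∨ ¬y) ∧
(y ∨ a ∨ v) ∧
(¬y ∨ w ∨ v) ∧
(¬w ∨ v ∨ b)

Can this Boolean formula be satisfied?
Yes

Yes, the formula is satisfiable.

One satisfying assignment is: b=False, w=False, a=True, y=False, v=False

Verification: With this assignment, all 21 clauses evaluate to true.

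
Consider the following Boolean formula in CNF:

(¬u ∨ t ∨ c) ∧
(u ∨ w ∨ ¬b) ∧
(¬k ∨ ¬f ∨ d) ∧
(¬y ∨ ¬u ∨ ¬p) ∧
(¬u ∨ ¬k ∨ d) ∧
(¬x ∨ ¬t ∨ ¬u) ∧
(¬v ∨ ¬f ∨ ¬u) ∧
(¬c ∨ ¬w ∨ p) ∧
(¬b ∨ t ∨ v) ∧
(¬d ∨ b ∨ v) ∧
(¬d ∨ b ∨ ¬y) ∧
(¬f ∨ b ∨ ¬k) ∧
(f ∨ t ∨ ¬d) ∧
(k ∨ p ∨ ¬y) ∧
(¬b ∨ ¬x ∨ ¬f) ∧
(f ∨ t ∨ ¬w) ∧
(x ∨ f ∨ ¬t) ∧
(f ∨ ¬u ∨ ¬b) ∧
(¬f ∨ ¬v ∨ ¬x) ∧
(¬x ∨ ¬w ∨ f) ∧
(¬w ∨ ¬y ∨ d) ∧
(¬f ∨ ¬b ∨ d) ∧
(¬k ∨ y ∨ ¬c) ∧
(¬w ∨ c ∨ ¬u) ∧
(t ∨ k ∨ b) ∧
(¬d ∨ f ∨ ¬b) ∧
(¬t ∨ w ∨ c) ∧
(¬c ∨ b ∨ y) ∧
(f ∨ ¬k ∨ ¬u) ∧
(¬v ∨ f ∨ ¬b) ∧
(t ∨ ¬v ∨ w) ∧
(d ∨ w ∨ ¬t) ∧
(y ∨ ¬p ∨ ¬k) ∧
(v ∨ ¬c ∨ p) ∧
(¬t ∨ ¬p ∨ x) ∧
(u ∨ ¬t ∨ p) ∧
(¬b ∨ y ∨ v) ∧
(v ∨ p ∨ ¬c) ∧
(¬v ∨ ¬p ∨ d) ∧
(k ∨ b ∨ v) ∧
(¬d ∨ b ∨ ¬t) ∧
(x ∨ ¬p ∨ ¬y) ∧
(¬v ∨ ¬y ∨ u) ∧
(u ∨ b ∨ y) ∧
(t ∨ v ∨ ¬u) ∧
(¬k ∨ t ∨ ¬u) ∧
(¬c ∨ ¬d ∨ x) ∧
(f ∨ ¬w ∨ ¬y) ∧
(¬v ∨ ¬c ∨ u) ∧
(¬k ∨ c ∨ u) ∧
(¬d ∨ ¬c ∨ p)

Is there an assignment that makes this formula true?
Yes

Yes, the formula is satisfiable.

One satisfying assignment is: u=False, w=True, f=True, c=False, y=False, t=False, v=True, p=False, k=False, d=True, x=False, b=True

Verification: With this assignment, all 51 clauses evaluate to true.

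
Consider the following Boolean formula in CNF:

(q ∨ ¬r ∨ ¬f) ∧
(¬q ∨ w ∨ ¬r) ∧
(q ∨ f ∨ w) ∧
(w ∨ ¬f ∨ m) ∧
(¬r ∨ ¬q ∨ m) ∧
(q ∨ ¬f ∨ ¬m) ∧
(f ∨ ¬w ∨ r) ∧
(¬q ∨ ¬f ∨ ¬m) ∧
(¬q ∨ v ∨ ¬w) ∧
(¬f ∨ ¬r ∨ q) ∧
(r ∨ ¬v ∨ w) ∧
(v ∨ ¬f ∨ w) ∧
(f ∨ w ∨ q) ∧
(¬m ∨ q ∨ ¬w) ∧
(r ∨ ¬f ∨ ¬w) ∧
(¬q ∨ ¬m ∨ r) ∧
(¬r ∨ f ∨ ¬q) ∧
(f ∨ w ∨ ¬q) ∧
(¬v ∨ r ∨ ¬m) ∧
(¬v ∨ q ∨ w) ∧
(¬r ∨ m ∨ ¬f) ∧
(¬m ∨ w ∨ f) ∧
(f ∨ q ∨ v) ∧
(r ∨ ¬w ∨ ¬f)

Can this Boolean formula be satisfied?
Yes

Yes, the formula is satisfiable.

One satisfying assignment is: r=True, m=False, f=False, v=True, q=False, w=True

Verification: With this assignment, all 24 clauses evaluate to true.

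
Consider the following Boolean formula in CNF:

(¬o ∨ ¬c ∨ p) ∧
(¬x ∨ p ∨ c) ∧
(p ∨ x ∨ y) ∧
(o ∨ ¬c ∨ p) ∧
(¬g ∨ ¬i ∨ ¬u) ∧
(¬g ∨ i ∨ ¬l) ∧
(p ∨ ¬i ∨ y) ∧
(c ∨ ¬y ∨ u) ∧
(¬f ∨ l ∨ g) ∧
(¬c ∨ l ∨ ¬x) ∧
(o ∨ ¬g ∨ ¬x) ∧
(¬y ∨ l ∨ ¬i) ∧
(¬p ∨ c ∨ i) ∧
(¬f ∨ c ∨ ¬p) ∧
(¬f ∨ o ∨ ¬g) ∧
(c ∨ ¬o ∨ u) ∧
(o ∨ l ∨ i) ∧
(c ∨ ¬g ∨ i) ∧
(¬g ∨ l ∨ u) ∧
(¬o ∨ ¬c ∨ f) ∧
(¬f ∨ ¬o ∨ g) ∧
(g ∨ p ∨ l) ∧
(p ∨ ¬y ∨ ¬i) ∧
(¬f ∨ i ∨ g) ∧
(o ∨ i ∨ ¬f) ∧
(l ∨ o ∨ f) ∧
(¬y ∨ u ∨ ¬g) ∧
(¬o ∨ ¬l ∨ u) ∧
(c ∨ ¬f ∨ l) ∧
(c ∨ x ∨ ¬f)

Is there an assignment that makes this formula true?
Yes

Yes, the formula is satisfiable.

One satisfying assignment is: y=False, c=True, f=False, i=False, p=True, o=False, g=False, l=True, u=False, x=False

Verification: With this assignment, all 30 clauses evaluate to true.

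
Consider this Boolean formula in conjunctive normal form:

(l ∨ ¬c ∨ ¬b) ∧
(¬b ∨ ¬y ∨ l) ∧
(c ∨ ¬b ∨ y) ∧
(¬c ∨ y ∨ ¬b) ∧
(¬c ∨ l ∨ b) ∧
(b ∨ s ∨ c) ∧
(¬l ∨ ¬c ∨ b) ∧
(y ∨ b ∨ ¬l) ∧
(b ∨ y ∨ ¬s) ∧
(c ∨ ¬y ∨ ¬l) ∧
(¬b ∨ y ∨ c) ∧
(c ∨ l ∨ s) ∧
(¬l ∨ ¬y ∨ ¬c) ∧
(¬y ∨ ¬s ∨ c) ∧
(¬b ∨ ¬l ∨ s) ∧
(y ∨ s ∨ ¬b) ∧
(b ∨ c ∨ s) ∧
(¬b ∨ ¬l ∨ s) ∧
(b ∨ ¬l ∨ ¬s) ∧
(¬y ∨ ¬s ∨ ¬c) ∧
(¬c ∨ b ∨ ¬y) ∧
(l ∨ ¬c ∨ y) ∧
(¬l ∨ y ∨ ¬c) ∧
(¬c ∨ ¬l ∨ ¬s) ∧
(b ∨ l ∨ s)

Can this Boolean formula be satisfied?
No

No, the formula is not satisfiable.

No assignment of truth values to the variables can make all 25 clauses true simultaneously.

The formula is UNSAT (unsatisfiable).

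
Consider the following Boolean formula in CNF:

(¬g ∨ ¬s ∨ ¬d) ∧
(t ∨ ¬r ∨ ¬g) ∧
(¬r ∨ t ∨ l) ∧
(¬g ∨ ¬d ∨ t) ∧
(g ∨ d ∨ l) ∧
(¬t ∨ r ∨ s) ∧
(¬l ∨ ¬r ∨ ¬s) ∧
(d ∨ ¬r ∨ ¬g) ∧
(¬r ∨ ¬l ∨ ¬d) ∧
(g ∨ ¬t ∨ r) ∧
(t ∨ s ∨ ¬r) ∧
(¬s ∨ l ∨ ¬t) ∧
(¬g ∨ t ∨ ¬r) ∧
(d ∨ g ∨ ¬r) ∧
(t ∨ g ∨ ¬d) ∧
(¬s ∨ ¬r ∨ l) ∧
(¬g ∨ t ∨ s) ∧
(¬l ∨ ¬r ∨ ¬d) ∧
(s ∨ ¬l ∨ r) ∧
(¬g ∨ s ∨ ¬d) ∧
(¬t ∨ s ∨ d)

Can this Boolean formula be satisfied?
Yes

Yes, the formula is satisfiable.

One satisfying assignment is: r=False, g=True, l=False, t=False, s=True, d=False

Verification: With this assignment, all 21 clauses evaluate to true.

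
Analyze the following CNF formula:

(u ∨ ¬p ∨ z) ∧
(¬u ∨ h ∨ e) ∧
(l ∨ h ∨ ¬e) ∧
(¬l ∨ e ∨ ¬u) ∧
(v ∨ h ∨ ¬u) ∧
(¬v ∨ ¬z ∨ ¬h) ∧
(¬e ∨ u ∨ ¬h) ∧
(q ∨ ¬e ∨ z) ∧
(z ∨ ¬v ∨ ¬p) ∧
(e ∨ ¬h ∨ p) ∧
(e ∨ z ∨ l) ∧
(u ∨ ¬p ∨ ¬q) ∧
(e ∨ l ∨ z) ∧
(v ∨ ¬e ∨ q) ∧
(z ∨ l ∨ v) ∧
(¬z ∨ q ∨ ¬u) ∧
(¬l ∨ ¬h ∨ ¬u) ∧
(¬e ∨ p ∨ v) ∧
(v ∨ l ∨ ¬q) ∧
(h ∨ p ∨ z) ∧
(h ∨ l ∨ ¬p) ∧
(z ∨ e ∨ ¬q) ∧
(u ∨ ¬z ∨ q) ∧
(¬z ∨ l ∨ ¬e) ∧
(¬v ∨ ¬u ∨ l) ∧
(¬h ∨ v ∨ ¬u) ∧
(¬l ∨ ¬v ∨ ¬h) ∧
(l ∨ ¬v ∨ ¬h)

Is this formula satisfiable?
Yes

Yes, the formula is satisfiable.

One satisfying assignment is: p=False, h=False, q=True, z=True, u=False, e=False, v=True, l=False

Verification: With this assignment, all 28 clauses evaluate to true.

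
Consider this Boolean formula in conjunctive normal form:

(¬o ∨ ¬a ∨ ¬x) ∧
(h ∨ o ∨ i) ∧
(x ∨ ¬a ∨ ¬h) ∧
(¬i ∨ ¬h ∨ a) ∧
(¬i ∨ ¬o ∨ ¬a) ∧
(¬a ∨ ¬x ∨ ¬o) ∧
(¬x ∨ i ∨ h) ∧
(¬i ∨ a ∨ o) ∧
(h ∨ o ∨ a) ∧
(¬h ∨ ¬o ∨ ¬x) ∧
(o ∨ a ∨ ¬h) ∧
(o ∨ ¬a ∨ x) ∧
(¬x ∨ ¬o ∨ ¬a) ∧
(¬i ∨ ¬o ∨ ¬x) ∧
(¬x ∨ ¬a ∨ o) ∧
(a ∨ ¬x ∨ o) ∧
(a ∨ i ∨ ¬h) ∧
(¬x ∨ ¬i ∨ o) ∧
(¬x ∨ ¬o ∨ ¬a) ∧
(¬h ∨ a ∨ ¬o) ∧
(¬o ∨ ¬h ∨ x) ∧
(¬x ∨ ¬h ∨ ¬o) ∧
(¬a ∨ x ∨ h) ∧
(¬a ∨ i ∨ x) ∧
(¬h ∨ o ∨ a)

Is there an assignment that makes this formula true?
Yes

Yes, the formula is satisfiable.

One satisfying assignment is: h=False, x=False, o=True, a=False, i=True

Verification: With this assignment, all 25 clauses evaluate to true.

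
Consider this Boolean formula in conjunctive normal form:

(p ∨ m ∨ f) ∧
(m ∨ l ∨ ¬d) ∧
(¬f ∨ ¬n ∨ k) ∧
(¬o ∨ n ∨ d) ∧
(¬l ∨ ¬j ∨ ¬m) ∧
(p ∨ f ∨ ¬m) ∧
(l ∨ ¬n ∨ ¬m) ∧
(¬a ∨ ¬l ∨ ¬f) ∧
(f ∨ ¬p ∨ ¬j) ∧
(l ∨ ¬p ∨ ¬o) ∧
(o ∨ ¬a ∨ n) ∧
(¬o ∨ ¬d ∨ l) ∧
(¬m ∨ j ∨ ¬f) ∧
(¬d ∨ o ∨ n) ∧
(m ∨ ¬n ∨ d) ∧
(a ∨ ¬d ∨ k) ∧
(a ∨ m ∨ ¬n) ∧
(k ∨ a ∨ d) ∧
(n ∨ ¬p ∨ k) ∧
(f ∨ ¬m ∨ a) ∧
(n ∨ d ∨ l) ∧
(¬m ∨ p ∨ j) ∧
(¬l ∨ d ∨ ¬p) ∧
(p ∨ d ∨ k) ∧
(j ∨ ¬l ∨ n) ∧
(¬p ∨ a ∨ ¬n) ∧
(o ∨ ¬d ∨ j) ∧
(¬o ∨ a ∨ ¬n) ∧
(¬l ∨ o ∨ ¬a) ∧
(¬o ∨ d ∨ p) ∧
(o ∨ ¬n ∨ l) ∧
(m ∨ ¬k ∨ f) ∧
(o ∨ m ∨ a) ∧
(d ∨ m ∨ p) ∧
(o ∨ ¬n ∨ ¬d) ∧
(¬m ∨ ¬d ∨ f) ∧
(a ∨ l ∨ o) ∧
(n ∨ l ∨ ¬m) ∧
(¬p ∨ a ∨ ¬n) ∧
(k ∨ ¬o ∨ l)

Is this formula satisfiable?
Yes

Yes, the formula is satisfiable.

One satisfying assignment is: j=True, o=True, l=True, n=False, p=False, d=True, f=True, m=False, k=True, a=False

Verification: With this assignment, all 40 clauses evaluate to true.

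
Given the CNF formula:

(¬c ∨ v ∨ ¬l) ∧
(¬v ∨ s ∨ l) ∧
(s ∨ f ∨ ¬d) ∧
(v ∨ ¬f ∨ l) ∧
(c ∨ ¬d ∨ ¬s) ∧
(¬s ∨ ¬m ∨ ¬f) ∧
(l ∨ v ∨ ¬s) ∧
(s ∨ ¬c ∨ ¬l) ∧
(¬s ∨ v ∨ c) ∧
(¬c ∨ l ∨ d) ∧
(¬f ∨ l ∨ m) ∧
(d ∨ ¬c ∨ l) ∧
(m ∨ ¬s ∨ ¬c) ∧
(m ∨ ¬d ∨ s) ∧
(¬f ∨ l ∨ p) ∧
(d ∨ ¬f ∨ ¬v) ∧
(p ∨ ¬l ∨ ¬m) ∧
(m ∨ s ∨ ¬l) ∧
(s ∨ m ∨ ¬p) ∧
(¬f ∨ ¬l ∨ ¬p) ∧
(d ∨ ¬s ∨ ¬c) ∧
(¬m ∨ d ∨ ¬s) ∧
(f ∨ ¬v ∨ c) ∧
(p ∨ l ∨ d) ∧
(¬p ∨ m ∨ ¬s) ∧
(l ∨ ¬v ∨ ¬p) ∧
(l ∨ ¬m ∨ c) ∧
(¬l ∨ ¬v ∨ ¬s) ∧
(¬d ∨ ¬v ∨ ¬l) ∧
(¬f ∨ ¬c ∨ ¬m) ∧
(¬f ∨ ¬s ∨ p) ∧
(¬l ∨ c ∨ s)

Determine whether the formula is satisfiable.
Yes

Yes, the formula is satisfiable.

One satisfying assignment is: m=True, v=True, f=False, p=False, c=True, d=True, l=False, s=True

Verification: With this assignment, all 32 clauses evaluate to true.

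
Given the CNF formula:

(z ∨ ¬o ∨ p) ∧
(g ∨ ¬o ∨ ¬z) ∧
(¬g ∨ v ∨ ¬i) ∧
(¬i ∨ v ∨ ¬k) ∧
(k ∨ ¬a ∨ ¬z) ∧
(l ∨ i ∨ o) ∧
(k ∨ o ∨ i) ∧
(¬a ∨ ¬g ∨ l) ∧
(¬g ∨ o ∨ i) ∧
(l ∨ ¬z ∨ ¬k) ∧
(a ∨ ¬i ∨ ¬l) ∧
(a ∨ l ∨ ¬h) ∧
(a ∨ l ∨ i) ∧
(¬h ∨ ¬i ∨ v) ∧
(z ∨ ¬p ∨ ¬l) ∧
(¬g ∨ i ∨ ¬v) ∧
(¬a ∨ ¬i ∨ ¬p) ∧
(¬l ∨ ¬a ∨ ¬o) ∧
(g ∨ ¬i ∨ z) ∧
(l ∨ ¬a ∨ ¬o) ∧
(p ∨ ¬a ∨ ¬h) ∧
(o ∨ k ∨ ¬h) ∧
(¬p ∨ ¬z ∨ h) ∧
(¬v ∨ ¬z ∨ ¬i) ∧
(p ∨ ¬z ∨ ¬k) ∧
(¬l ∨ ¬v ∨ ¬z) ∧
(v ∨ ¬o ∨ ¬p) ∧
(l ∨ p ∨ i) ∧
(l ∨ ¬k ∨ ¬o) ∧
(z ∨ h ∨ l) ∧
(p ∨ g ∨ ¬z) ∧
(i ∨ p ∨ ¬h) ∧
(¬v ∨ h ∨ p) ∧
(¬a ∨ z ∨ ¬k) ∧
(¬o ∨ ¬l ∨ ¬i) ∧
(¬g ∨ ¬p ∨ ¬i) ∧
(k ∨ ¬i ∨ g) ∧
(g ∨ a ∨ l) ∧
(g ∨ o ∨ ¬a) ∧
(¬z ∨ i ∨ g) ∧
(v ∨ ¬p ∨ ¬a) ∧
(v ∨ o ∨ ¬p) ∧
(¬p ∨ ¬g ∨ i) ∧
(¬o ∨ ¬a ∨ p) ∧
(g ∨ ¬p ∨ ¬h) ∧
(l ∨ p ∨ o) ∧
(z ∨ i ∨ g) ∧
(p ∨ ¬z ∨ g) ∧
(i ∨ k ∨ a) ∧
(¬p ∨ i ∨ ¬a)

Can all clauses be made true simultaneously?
No

No, the formula is not satisfiable.

No assignment of truth values to the variables can make all 50 clauses true simultaneously.

The formula is UNSAT (unsatisfiable).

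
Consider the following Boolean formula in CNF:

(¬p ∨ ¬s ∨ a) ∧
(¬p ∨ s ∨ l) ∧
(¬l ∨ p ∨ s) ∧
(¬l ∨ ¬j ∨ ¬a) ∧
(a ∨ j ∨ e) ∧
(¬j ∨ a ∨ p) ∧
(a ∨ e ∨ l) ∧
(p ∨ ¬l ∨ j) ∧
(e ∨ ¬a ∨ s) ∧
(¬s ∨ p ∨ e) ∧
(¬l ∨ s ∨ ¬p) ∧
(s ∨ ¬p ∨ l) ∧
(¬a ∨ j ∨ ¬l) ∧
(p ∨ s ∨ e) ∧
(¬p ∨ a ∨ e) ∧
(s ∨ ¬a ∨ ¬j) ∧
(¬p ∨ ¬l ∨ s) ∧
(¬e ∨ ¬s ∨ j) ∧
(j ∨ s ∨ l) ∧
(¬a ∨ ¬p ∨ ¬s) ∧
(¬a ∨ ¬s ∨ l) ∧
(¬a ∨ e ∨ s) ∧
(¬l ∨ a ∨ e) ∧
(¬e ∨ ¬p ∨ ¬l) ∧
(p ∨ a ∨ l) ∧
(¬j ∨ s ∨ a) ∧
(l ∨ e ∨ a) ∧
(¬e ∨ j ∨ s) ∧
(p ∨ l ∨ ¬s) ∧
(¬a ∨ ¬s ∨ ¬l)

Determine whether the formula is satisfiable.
No

No, the formula is not satisfiable.

No assignment of truth values to the variables can make all 30 clauses true simultaneously.

The formula is UNSAT (unsatisfiable).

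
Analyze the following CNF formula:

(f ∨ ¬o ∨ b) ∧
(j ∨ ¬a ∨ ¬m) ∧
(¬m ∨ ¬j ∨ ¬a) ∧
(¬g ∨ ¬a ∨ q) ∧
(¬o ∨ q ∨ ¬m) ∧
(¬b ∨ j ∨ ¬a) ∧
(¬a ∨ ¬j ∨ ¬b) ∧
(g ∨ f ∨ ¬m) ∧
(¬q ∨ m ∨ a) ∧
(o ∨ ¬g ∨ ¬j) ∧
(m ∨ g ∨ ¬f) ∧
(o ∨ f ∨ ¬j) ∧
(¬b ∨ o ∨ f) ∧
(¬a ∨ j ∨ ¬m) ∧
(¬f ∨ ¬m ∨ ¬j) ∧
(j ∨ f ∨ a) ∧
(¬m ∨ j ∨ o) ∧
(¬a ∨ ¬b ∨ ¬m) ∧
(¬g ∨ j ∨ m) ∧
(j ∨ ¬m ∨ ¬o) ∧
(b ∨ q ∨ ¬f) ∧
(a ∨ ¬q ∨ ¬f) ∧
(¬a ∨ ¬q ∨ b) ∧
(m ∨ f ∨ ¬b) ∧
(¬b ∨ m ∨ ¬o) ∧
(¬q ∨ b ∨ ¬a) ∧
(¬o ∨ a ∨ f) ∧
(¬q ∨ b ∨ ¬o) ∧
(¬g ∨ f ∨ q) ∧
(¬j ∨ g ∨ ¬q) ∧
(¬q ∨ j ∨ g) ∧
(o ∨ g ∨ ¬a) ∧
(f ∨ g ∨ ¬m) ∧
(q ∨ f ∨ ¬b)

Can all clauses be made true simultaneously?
No

No, the formula is not satisfiable.

No assignment of truth values to the variables can make all 34 clauses true simultaneously.

The formula is UNSAT (unsatisfiable).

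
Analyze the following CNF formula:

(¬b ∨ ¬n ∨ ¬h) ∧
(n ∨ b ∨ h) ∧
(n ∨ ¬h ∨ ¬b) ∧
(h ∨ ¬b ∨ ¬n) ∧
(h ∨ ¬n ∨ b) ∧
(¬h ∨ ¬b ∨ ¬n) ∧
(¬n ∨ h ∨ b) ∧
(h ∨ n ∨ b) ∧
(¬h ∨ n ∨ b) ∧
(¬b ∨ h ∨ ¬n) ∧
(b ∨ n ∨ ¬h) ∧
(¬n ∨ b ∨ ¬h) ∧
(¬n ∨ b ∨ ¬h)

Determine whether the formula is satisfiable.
Yes

Yes, the formula is satisfiable.

One satisfying assignment is: n=False, b=True, h=False

Verification: With this assignment, all 13 clauses evaluate to true.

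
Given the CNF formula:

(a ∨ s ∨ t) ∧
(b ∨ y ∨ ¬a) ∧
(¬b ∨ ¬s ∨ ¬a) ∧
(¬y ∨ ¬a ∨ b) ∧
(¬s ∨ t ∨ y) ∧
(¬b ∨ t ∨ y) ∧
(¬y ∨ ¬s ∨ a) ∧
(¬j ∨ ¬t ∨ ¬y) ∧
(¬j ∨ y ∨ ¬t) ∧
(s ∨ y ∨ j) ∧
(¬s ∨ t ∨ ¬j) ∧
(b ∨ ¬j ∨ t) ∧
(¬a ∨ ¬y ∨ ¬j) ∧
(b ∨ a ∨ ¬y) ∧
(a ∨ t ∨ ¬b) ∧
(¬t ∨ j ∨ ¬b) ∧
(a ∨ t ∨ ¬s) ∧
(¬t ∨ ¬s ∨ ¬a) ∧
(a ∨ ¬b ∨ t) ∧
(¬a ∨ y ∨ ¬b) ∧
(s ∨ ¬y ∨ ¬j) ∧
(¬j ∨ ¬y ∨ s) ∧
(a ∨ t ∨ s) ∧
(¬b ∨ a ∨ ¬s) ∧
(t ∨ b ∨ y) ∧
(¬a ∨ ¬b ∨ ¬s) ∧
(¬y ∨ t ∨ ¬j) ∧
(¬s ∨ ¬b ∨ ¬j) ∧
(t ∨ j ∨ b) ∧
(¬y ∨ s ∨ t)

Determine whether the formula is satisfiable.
Yes

Yes, the formula is satisfiable.

One satisfying assignment is: a=False, b=False, s=True, j=False, y=False, t=True

Verification: With this assignment, all 30 clauses evaluate to true.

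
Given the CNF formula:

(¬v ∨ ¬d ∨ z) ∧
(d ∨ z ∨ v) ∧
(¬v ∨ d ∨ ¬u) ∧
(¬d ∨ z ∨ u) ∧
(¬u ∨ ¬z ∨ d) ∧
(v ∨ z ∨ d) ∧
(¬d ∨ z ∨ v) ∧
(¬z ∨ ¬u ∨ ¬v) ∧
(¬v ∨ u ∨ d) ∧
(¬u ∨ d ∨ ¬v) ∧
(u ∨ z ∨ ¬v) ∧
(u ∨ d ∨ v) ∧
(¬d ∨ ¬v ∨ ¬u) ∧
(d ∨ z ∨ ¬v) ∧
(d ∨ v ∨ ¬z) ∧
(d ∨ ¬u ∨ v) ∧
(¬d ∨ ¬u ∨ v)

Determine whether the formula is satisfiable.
Yes

Yes, the formula is satisfiable.

One satisfying assignment is: z=True, v=False, d=True, u=False

Verification: With this assignment, all 17 clauses evaluate to true.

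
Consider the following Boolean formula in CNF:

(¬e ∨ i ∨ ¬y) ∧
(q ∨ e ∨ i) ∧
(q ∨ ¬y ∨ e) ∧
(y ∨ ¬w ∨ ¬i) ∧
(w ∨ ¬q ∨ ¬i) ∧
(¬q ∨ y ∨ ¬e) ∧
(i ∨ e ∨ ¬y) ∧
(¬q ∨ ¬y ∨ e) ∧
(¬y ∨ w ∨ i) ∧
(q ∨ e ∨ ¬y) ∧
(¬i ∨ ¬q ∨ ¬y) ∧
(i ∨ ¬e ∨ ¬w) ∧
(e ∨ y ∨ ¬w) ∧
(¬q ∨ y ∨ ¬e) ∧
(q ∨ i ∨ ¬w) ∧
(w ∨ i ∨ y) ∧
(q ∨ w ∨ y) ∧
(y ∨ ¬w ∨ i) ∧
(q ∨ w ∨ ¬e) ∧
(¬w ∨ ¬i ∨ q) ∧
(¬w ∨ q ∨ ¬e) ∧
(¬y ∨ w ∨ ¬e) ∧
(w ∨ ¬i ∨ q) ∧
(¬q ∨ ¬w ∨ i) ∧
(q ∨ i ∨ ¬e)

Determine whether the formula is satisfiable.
No

No, the formula is not satisfiable.

No assignment of truth values to the variables can make all 25 clauses true simultaneously.

The formula is UNSAT (unsatisfiable).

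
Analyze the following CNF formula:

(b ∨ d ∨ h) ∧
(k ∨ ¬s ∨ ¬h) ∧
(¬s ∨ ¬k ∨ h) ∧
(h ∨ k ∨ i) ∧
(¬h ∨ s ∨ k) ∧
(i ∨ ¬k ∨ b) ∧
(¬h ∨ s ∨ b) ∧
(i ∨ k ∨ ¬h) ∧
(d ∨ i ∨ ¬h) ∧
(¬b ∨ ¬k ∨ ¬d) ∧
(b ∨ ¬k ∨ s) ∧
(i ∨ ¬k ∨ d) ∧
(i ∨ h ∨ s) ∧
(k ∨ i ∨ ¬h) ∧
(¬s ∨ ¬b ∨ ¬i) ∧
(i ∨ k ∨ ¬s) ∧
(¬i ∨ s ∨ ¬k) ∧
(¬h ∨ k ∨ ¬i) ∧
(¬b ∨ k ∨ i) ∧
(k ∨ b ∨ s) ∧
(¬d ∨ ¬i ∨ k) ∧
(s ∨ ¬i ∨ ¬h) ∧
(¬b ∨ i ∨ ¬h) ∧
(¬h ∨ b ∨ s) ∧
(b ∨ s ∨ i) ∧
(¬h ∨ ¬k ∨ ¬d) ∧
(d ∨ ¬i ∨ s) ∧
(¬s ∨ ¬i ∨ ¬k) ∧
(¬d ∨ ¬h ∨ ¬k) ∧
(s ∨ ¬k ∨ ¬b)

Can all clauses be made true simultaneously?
No

No, the formula is not satisfiable.

No assignment of truth values to the variables can make all 30 clauses true simultaneously.

The formula is UNSAT (unsatisfiable).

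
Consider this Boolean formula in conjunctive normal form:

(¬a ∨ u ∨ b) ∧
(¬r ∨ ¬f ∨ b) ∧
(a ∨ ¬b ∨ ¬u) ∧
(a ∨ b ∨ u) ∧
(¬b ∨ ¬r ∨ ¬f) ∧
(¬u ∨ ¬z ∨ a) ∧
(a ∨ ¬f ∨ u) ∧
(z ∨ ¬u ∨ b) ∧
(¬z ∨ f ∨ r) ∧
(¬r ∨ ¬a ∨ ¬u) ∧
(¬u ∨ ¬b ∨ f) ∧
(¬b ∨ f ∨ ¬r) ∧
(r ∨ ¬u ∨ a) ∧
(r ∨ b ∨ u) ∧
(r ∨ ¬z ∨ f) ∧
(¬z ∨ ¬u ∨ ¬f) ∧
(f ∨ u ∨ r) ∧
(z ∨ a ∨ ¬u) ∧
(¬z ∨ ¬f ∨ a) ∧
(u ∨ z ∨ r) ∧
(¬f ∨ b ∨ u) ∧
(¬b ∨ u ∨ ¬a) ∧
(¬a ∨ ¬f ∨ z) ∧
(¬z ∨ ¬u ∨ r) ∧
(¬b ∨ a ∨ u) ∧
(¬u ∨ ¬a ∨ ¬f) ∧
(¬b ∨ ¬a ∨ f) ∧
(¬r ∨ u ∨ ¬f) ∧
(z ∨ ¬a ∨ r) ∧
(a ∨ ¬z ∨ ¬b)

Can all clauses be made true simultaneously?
No

No, the formula is not satisfiable.

No assignment of truth values to the variables can make all 30 clauses true simultaneously.

The formula is UNSAT (unsatisfiable).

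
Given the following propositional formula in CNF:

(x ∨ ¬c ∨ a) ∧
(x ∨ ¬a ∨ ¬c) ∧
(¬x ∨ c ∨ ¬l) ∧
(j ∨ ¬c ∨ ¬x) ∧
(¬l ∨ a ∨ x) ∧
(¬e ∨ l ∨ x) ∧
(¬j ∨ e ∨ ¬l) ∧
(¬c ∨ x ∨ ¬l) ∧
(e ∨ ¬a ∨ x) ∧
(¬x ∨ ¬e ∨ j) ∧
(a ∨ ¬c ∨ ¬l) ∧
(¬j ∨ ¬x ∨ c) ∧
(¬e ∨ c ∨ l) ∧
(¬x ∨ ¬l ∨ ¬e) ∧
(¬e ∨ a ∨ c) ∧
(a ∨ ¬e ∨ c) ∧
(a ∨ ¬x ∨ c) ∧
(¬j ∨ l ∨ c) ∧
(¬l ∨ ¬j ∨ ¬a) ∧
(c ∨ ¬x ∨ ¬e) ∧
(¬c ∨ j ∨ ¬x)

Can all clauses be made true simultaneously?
Yes

Yes, the formula is satisfiable.

One satisfying assignment is: e=False, j=False, a=False, c=False, x=False, l=False

Verification: With this assignment, all 21 clauses evaluate to true.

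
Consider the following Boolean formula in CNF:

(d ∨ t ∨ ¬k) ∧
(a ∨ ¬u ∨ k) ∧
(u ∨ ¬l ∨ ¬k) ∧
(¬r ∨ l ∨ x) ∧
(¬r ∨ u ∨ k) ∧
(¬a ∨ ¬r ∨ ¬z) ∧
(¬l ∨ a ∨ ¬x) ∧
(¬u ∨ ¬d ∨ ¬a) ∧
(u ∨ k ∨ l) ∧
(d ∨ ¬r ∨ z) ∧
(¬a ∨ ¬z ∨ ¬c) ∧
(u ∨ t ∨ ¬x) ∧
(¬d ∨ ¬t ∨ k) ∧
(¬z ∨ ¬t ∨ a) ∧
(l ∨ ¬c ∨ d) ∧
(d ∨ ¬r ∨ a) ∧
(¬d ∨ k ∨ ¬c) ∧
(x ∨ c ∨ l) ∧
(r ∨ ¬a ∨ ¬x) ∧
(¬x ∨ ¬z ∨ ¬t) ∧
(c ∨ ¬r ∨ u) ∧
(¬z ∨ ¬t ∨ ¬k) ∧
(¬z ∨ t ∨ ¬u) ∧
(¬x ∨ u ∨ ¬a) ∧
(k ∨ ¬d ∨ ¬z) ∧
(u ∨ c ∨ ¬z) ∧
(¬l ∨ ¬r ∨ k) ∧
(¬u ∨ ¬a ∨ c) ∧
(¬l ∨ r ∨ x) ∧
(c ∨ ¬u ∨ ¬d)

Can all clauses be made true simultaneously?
Yes

Yes, the formula is satisfiable.

One satisfying assignment is: k=True, t=True, a=False, r=False, l=False, z=False, c=True, x=False, d=True, u=False

Verification: With this assignment, all 30 clauses evaluate to true.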